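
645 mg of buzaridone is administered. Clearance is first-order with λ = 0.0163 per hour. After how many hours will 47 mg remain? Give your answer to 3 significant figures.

161 hours

t½ = ln 2 / λ = 0.69315 / 0.0163 ≈ 42.524 hours.
Fraction remaining = 47/645 ≈ 0.072868.
n = log₂(645/47) = ln(13.723)/ln 2 ≈ 3.7786 half-lives.
t = n × t½ = 3.7786 × 42.524 ≈ 160.68 hours.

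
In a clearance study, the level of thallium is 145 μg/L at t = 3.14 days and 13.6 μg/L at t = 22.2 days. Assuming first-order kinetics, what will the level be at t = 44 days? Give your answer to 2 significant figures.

0.91 μg/L

Over Δt = 22.2 − 3.14 = 19.06 days, the level fell by a factor of 145/13.6 ≈ 10.662.
n = log₂(10.662) ≈ 3.4144 half-lives, so t½ = 19.06/3.4144 ≈ 5.5823 days.
From t = 22.2 to t = 44: 13.6 × (1/2)^((44−22.2)/5.5823) ≈ 0.90772 μg/L.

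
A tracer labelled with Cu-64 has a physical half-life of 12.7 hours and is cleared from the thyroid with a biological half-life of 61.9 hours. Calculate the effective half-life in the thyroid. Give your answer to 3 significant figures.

1/t_eff = 1/t_phys + 1/t_biol = 1/12.7 + 1/61.9 = 0.094895 per hour.
t_eff = 12.7 × 61.9 / (12.7 + 61.9) ≈ 10.538 hours.

10.5 hours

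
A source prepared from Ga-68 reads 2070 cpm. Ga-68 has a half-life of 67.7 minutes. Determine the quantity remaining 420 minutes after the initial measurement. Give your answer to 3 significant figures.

28.1 cpm

Number of half-lives: n = 420/67.7 ≈ 6.2038.
Remaining = 2070 × (1/2)^6.2038 = 2070 × 0.013566 ≈ 28.082 cpm.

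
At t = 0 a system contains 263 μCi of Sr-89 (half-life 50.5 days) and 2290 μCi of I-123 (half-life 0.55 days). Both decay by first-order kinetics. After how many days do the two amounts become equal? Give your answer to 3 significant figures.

1.74 days

Set 263·(1/2)^(t/50.5) = 2290·(1/2)^(t/0.55).
Taking log₂: log₂(263/2290) = t·(1/50.5 − 1/0.55).
log₂(0.11485) = -3.1222; 1/50.5 − 1/0.55 = -1.7984.
t = -3.1222 / -1.7984 ≈ 1.7361 days.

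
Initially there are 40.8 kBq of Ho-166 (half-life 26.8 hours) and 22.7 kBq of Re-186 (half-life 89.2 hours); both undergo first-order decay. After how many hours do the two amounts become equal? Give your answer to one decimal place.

Set 40.8·(1/2)^(t/26.8) = 22.7·(1/2)^(t/89.2).
Taking log₂: log₂(40.8/22.7) = t·(1/26.8 − 1/89.2).
log₂(1.7974) = 0.84588; 1/26.8 − 1/89.2 = 0.026103.
t = 0.84588 / 0.026103 ≈ 32.406 hours.

32.4 hours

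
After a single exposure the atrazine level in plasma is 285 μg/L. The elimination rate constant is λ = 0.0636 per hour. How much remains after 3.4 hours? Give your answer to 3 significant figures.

t½ = ln 2 / λ = 0.69315 / 0.0636 ≈ 10.899 hours.
Number of half-lives: n = 3.4/10.899 ≈ 0.31197.
Remaining = 285 × (1/2)^0.31197 = 285 × 0.80554 ≈ 229.58 μg/L.

230 μg/L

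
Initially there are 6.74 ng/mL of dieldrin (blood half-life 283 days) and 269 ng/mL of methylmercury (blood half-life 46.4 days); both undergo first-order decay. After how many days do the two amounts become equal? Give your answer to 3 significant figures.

295 days

Set 6.74·(1/2)^(t/283) = 269·(1/2)^(t/46.4).
Taking log₂: log₂(6.74/269) = t·(1/283 − 1/46.4).
log₂(0.025056) = -5.3187; 1/283 − 1/46.4 = -0.018018.
t = -5.3187 / -0.018018 ≈ 295.19 days.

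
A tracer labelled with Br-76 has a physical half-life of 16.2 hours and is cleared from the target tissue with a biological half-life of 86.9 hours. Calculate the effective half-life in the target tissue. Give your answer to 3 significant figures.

1/t_eff = 1/t_phys + 1/t_biol = 1/16.2 + 1/86.9 = 0.073236 per hour.
t_eff = 16.2 × 86.9 / (16.2 + 86.9) ≈ 13.655 hours.

13.7 hours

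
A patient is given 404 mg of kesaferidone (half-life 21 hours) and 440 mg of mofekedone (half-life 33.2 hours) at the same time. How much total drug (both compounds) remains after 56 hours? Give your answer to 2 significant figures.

kesaferidone: 404 × (1/2)^(56/21) = 404 × (1/2)^2.6667 ≈ 63.626 mg.
mofekedone: 440 × (1/2)^(56/33.2) = 440 × (1/2)^1.6867 ≈ 136.68 mg.
Total = 63.626 + 136.68 ≈ 200.3 mg.

200 mg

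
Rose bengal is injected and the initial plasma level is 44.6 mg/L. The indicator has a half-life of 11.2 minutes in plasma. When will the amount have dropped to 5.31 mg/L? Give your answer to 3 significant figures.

Fraction remaining = 5.31/44.6 ≈ 0.11906.
n = log₂(44.6/5.31) = ln(8.3992)/ln 2 ≈ 3.0703 half-lives.
t = n × t½ = 3.0703 × 11.2 ≈ 34.387 minutes.

34.4 minutes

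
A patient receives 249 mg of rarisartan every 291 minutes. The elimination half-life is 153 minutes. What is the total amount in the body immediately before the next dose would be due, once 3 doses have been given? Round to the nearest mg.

The 3 doses were given 873, 582, 291 minutes ago.
Total = 249·(1/2)^(873/153) + 249·(1/2)^(582/153) + 249·(1/2)^(291/153)
      = 4.7704 + 17.828 + 66.627 ≈ 89.226 mg.

89 mg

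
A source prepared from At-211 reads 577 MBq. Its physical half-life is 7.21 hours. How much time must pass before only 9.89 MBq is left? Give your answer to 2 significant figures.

Fraction remaining = 9.89/577 ≈ 0.01714.
n = log₂(577/9.89) = ln(58.342)/ln 2 ≈ 5.8665 half-lives.
t = n × t½ = 5.8665 × 7.21 ≈ 42.297 hours.

42 hours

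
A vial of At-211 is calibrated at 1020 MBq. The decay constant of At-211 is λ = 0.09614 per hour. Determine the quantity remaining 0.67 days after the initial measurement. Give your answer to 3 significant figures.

t½ = ln 2 / λ = 0.69315 / 0.09614 ≈ 7.2098 hours.
Convert the elapsed time: 0.67 days = 16.08 hours.
Number of half-lives: n = 16.08/7.2098 ≈ 2.2303.
Remaining = 1020 × (1/2)^2.2303 = 1020 × 0.21311 ≈ 217.38 MBq.

217 MBq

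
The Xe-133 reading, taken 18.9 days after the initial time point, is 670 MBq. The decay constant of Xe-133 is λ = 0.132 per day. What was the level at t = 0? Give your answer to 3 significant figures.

t½ = ln 2 / λ = 0.69315 / 0.132 ≈ 5.2511 days.
Number of half-lives elapsed: n = 18.9/5.2511 ≈ 3.5992.
A₀ = A × 2^n = 670 × 2^3.5992 = 670 × 12.119 ≈ 8119.9 MBq.

8120 MBq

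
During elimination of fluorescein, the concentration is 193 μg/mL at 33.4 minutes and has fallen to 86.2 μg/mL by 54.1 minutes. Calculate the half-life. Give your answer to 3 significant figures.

Over Δt = 54.1 − 33.4 = 20.7 minutes, the level fell by a factor of 193/86.2 ≈ 2.239.
n = log₂(2.239) ≈ 1.1628 half-lives, so t½ = 20.7/1.1628 ≈ 17.801 minutes.

17.8 minutes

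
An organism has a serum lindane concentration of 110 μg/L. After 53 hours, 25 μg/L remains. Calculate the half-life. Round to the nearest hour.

25 hours

A/A₀ = 25/110 ≈ 0.22727.
n = log₂(4.4) ≈ 2.1375 half-lives elapsed in 53 hours.
t½ = 53/2.1375 ≈ 24.795 hours.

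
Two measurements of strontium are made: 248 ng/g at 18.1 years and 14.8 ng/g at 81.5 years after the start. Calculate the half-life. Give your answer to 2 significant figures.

Over Δt = 81.5 − 18.1 = 63.4 years, the level fell by a factor of 248/14.8 ≈ 16.757.
n = log₂(16.757) ≈ 4.0667 half-lives, so t½ = 63.4/4.0667 ≈ 15.59 years.

16 years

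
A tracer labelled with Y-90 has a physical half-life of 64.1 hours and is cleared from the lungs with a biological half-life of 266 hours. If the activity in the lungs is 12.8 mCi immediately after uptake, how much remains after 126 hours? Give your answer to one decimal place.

1/t_eff = 1/t_phys + 1/t_biol = 1/64.1 + 1/266 = 0.01936 per hour.
t_eff = 64.1 × 266 / (64.1 + 266) ≈ 51.653 hours.
Remaining = 12.8 × (1/2)^(126/51.653) = 12.8 × (1/2)^2.4394 ≈ 2.3599 mCi.

2.4 mCi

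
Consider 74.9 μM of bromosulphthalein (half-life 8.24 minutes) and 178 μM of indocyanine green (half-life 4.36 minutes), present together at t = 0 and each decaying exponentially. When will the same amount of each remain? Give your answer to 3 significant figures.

11.6 minutes

Set 74.9·(1/2)^(t/8.24) = 178·(1/2)^(t/4.36).
Taking log₂: log₂(74.9/178) = t·(1/8.24 − 1/4.36).
log₂(0.42079) = -1.2488; 1/8.24 − 1/4.36 = -0.108.
t = -1.2488 / -0.108 ≈ 11.563 minutes.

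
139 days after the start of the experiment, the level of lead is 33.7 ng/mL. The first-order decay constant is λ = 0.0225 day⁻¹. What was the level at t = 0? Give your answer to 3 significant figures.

769 ng/mL

t½ = ln 2 / λ = 0.69315 / 0.0225 ≈ 30.807 days.
Number of half-lives elapsed: n = 139/30.807 ≈ 4.512.
A₀ = A × 2^n = 33.7 × 2^4.512 = 33.7 × 22.817 ≈ 768.93 ng/mL.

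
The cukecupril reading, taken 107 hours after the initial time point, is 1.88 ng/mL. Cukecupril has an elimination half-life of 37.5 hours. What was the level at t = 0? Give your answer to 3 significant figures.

13.6 ng/mL

Number of half-lives elapsed: n = 107/37.5 ≈ 2.8533.
A₀ = A × 2^n = 1.88 × 2^2.8533 = 1.88 × 7.2267 ≈ 13.586 ng/mL.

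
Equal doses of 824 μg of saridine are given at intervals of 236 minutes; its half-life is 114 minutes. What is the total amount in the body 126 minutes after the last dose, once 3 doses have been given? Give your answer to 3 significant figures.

496 μg

The 3 doses were given 598, 362, 126 minutes ago.
Total = 824·(1/2)^(598/114) + 824·(1/2)^(362/114) + 824·(1/2)^(126/114)
      = 21.719 + 91.206 + 383.01 ≈ 495.94 μg.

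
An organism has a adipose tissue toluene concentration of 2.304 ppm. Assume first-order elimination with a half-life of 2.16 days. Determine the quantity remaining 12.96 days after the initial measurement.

0.036 ppm

Elapsed time is 6 half-lives (12.96/2.16).
Each half-life halves the amount: 2.304 × (1/2)^6 = 2.304/64 = 0.036 ppm.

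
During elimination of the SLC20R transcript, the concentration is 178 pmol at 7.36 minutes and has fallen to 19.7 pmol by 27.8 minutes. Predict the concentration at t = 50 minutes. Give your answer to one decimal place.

1.8 pmol

Over Δt = 27.8 − 7.36 = 20.44 minutes, the level fell by a factor of 178/19.7 ≈ 9.0355.
n = log₂(9.0355) ≈ 3.1756 half-lives, so t½ = 20.44/3.1756 ≈ 6.4366 minutes.
From t = 27.8 to t = 50: 19.7 × (1/2)^((50−27.8)/6.4366) ≈ 1.8038 pmol.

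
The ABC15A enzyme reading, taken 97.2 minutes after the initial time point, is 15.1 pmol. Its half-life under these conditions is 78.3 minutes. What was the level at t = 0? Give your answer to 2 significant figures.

Number of half-lives elapsed: n = 97.2/78.3 ≈ 1.2414.
A₀ = A × 2^n = 15.1 × 2^1.2414 = 15.1 × 2.3642 ≈ 35.7 pmol.

36 pmol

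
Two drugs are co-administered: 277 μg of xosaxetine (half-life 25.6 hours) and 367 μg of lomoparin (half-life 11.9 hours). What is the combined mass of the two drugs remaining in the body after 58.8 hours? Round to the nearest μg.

68 μg

xosaxetine: 277 × (1/2)^(58.8/25.6) = 277 × (1/2)^2.2969 ≈ 56.37 μg.
lomoparin: 367 × (1/2)^(58.8/11.9) = 367 × (1/2)^4.9412 ≈ 11.946 μg.
Total = 56.37 + 11.946 ≈ 68.316 μg.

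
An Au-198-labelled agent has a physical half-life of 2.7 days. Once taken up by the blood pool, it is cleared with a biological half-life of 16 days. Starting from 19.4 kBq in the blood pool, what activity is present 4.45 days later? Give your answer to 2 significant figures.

5.1 kBq

1/t_eff = 1/t_phys + 1/t_biol = 1/2.7 + 1/16 = 0.43287 per day.
t_eff = 2.7 × 16 / (2.7 + 16) ≈ 2.3102 days.
Remaining = 19.4 × (1/2)^(4.45/2.3102) = 19.4 × (1/2)^1.9263 ≈ 5.1043 kBq.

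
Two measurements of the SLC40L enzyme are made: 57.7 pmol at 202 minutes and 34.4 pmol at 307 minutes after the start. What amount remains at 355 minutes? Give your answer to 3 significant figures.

27.2 pmol

Over Δt = 307 − 202 = 105 minutes, the level fell by a factor of 57.7/34.4 ≈ 1.6773.
n = log₂(1.6773) ≈ 0.74616 half-lives, so t½ = 105/0.74616 ≈ 140.72 minutes.
From t = 307 to t = 355: 34.4 × (1/2)^((355−307)/140.72) ≈ 27.157 pmol.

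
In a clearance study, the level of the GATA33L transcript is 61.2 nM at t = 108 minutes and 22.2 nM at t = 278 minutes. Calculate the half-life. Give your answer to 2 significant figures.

120 minutes

Over Δt = 278 − 108 = 170 minutes, the level fell by a factor of 61.2/22.2 ≈ 2.7568.
n = log₂(2.7568) ≈ 1.463 half-lives, so t½ = 170/1.463 ≈ 116.2 minutes.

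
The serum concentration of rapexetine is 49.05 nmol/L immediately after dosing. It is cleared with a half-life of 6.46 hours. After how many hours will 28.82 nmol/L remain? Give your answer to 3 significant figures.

4.96 hours

Fraction remaining = 28.82/49.05 ≈ 0.58756.
n = log₂(49.05/28.82) = ln(1.7019)/ln 2 ≈ 0.76718 half-lives.
t = n × t½ = 0.76718 × 6.46 ≈ 4.956 hours.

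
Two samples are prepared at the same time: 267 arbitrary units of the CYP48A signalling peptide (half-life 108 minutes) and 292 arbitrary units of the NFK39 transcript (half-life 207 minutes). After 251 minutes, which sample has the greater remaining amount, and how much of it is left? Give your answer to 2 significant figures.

CYP48A signalling peptide: 267 × (1/2)^2.3241 ≈ 53.321 arbitrary units.
NFK39 transcript: 292 × (1/2)^1.2126 ≈ 126 arbitrary units.
NFK39 transcript has more remaining, at ≈ 126 arbitrary units.

NFK39 transcript, 130 arbitrary units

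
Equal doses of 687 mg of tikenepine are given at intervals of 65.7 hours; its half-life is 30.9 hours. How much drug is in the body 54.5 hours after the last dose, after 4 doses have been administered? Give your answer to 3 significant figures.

262 mg

The 4 doses were given 251.6, 185.9, 120.2, 54.5 hours ago.
Total = 687·(1/2)^(251.6/30.9) + 687·(1/2)^(185.9/30.9) + 687·(1/2)^(120.2/30.9) + 687·(1/2)^(54.5/30.9)
      = 2.4314 + 10.615 + 46.34 + 202.31 ≈ 261.69 mg.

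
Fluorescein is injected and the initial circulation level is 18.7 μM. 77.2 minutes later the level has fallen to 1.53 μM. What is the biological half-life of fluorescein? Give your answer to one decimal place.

21.4 minutes

A/A₀ = 1.53/18.7 ≈ 0.081818.
n = log₂(12.222) ≈ 3.6114 half-lives elapsed in 77.2 minutes.
t½ = 77.2/3.6114 ≈ 21.377 minutes.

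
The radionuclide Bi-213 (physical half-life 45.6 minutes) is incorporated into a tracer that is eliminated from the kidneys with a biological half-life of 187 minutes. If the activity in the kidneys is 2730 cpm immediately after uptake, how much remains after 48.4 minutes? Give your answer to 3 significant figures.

1/t_eff = 1/t_phys + 1/t_biol = 1/45.6 + 1/187 = 0.027277 per minute.
t_eff = 45.6 × 187 / (45.6 + 187) ≈ 36.66 minutes.
Remaining = 2730 × (1/2)^(48.4/36.66) = 2730 × (1/2)^1.3202 ≈ 1093.3 cpm.

1090 cpm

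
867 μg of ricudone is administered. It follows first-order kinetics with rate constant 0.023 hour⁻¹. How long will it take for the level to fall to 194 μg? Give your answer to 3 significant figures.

65.1 hours

t½ = ln 2 / λ = 0.69315 / 0.023 ≈ 30.137 hours.
Fraction remaining = 194/867 ≈ 0.22376.
n = log₂(867/194) = ln(4.4691)/ln 2 ≈ 2.16 half-lives.
t = n × t½ = 2.16 × 30.137 ≈ 65.095 hours.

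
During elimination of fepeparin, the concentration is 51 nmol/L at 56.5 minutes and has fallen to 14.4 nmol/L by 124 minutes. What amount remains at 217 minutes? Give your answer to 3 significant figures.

2.52 nmol/L

Over Δt = 124 − 56.5 = 67.5 minutes, the level fell by a factor of 51/14.4 ≈ 3.5417.
n = log₂(3.5417) ≈ 1.8244 half-lives, so t½ = 67.5/1.8244 ≈ 36.998 minutes.
From t = 124 to t = 217: 14.4 × (1/2)^((217−124)/36.998) ≈ 2.5216 nmol/L.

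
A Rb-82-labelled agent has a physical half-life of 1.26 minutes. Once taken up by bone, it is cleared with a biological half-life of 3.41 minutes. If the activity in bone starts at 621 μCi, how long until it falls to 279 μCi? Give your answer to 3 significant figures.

1/t_eff = 1/t_phys + 1/t_biol = 1/1.26 + 1/3.41 = 1.0869 per minute.
t_eff = 1.26 × 3.41 / (1.26 + 3.41) ≈ 0.92004 minutes.
n = log₂(621/279) ≈ 1.1543; t = 1.1543 × 0.92004 ≈ 1.062 minutes.

1.06 minutes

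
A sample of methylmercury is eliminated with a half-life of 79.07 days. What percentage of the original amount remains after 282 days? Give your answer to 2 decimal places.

8.44%

n = 282/79.07 ≈ 3.5665 half-lives.
Fraction remaining = (1/2)^3.5665 ≈ 0.084409, i.e. 8.4409%.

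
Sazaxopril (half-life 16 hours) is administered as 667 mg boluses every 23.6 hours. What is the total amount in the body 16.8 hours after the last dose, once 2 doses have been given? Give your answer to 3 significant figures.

The 2 doses were given 40.4, 16.8 hours ago.
Total = 667·(1/2)^(40.4/16) + 667·(1/2)^(16.8/16)
      = 115.88 + 322.14 ≈ 438.02 mg.

438 mg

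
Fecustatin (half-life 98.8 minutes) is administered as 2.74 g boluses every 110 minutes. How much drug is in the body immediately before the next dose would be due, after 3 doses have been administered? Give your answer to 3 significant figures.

2.12 g

The 3 doses were given 330, 220, 110 minutes ago.
Total = 2.74·(1/2)^(330/98.8) + 2.74·(1/2)^(220/98.8) + 2.74·(1/2)^(110/98.8)
      = 0.27057 + 0.58538 + 1.2665 ≈ 2.1224 g.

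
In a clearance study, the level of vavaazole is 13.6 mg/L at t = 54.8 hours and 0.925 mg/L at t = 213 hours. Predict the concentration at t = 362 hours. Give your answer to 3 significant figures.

Over Δt = 213 − 54.8 = 158.2 hours, the level fell by a factor of 13.6/0.925 ≈ 14.703.
n = log₂(14.703) ≈ 3.878 half-lives, so t½ = 158.2/3.878 ≈ 40.794 hours.
From t = 213 to t = 362: 0.925 × (1/2)^((362−213)/40.794) ≈ 0.073559 mg/L.

0.0736 mg/L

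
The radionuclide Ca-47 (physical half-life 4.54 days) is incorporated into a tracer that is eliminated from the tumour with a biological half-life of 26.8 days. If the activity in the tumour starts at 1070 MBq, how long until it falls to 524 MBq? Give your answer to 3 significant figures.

1/t_eff = 1/t_phys + 1/t_biol = 1/4.54 + 1/26.8 = 0.25758 per day.
t_eff = 4.54 × 26.8 / (4.54 + 26.8) ≈ 3.8823 days.
n = log₂(1070/524) ≈ 1.03; t = 1.03 × 3.8823 ≈ 3.9987 days.

4.00 days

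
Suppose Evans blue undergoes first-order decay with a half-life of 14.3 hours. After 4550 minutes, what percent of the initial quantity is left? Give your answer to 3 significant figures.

4550 minutes = 75.8333 hours.
n = 75.8333/14.3 ≈ 5.303 half-lives.
Fraction remaining = (1/2)^5.303 ≈ 0.02533, i.e. 2.533%.

2.53%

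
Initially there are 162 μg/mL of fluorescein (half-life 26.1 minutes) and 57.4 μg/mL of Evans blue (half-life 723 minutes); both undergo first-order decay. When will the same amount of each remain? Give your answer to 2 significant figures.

41 minutes

Set 162·(1/2)^(t/26.1) = 57.4·(1/2)^(t/723).
Taking log₂: log₂(162/57.4) = t·(1/26.1 − 1/723).
log₂(2.8223) = 1.4969; 1/26.1 − 1/723 = 0.036931.
t = 1.4969 / 0.036931 ≈ 40.532 minutes.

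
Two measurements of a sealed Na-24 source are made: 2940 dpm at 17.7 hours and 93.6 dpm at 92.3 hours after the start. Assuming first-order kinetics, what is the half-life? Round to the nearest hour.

15 hours

Over Δt = 92.3 − 17.7 = 74.6 hours, the level fell by a factor of 2940/93.6 ≈ 31.41.
n = log₂(31.41) ≈ 4.9732 half-lives, so t½ = 74.6/4.9732 ≈ 15.001 hours.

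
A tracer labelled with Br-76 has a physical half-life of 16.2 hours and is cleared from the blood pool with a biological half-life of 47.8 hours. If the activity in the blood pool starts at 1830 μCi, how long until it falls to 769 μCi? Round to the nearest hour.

15 hours

1/t_eff = 1/t_phys + 1/t_biol = 1/16.2 + 1/47.8 = 0.082649 per hour.
t_eff = 16.2 × 47.8 / (16.2 + 47.8) ≈ 12.099 hours.
n = log₂(1830/769) ≈ 1.2508; t = 1.2508 × 12.099 ≈ 15.134 hours.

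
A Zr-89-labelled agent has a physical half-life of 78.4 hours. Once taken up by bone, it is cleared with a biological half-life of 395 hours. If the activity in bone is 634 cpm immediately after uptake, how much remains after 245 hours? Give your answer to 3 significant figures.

1/t_eff = 1/t_phys + 1/t_biol = 1/78.4 + 1/395 = 0.015287 per hour.
t_eff = 78.4 × 395 / (78.4 + 395) ≈ 65.416 hours.
Remaining = 634 × (1/2)^(245/65.416) = 634 × (1/2)^3.7453 ≈ 47.278 cpm.

47.3 cpm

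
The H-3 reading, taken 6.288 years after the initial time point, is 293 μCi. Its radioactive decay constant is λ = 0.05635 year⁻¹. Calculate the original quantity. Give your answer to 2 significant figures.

420 μCi

t½ = ln 2 / λ = 0.69315 / 0.05635 ≈ 12.301 years.
Number of half-lives elapsed: n = 6.288/12.301 ≈ 0.51119.
A₀ = A × 2^n = 293 × 2^0.51119 = 293 × 1.4252 ≈ 417.59 μCi.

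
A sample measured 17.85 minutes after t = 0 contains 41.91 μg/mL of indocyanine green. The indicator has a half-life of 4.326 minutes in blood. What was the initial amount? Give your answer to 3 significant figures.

732 μg/mL

Number of half-lives elapsed: n = 17.85/4.326 ≈ 4.1262.
A₀ = A × 2^n = 41.91 × 2^4.1262 = 41.91 × 17.463 ≈ 731.87 μg/mL.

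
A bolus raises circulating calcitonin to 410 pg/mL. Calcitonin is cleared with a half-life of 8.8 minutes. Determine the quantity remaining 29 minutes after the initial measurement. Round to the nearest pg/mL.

42 pg/mL

Number of half-lives: n = 29/8.8 ≈ 3.2955.
Remaining = 410 × (1/2)^3.2955 = 410 × 0.10185 ≈ 41.759 pg/mL.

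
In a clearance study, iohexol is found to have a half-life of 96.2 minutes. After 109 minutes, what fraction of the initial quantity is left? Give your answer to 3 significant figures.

0.456

n = 109/96.2 ≈ 1.1331 half-lives.
Fraction remaining = (1/2)^1.1331 ≈ 0.45595.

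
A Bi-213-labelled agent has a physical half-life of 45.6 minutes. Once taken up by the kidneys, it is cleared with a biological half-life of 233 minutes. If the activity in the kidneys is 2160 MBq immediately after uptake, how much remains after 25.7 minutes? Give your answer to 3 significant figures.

1350 MBq

1/t_eff = 1/t_phys + 1/t_biol = 1/45.6 + 1/233 = 0.026222 per minute.
t_eff = 45.6 × 233 / (45.6 + 233) ≈ 38.136 minutes.
Remaining = 2160 × (1/2)^(25.7/38.136) = 2160 × (1/2)^0.6739 ≈ 1353.9 MBq.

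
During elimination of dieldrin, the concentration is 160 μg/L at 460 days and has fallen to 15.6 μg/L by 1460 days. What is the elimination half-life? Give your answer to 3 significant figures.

Over Δt = 1460 − 460 = 1000 days, the level fell by a factor of 160/15.6 ≈ 10.256.
n = log₂(10.256) ≈ 3.3585 half-lives, so t½ = 1000/3.3585 ≈ 297.76 days.

298 days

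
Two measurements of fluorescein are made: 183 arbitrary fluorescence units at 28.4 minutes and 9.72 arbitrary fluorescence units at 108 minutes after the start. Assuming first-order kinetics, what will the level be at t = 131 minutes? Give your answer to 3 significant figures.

4.16 arbitrary fluorescence units

Over Δt = 108 − 28.4 = 79.6 minutes, the level fell by a factor of 183/9.72 ≈ 18.827.
n = log₂(18.827) ≈ 4.2347 half-lives, so t½ = 79.6/4.2347 ≈ 18.797 minutes.
From t = 108 to t = 131: 9.72 × (1/2)^((131−108)/18.797) ≈ 4.1622 arbitrary fluorescence units.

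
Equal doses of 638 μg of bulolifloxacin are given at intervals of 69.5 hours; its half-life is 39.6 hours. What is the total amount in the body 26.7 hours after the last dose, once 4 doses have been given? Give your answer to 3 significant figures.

The 4 doses were given 235.2, 165.7, 96.2, 26.7 hours ago.
Total = 638·(1/2)^(235.2/39.6) + 638·(1/2)^(165.7/39.6) + 638·(1/2)^(96.2/39.6) + 638·(1/2)^(26.7/39.6)
      = 10.396 + 35.092 + 118.45 + 399.81 ≈ 563.75 μg.

564 μg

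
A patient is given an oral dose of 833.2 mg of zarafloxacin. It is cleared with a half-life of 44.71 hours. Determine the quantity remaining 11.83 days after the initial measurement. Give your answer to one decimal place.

10.2 mg

Convert the elapsed time: 11.83 days = 283.92 hours.
Number of half-lives: n = 283.92/44.71 ≈ 6.3503.
Remaining = 833.2 × (1/2)^6.3503 = 833.2 × 0.012257 ≈ 10.212 mg.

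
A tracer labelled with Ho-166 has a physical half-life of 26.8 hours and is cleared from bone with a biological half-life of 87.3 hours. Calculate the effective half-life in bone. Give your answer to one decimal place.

1/t_eff = 1/t_phys + 1/t_biol = 1/26.8 + 1/87.3 = 0.048768 per hour.
t_eff = 26.8 × 87.3 / (26.8 + 87.3) ≈ 20.505 hours.

20.5 hours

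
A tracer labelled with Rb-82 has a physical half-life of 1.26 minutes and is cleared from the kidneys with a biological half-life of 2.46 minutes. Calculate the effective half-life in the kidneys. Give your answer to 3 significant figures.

0.833 minutes

1/t_eff = 1/t_phys + 1/t_biol = 1/1.26 + 1/2.46 = 1.2002 per minute.
t_eff = 1.26 × 2.46 / (1.26 + 2.46) ≈ 0.83323 minutes.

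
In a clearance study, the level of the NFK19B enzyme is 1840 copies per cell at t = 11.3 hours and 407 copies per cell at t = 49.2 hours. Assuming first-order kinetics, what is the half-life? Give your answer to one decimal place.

Over Δt = 49.2 − 11.3 = 37.9 hours, the level fell by a factor of 1840/407 ≈ 4.5209.
n = log₂(4.5209) ≈ 2.1766 half-lives, so t½ = 37.9/2.1766 ≈ 17.412 hours.

17.4 hours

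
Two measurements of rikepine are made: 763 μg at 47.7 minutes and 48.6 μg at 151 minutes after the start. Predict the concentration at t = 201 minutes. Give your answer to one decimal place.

12.8 μg

Over Δt = 151 − 47.7 = 103.3 minutes, the level fell by a factor of 763/48.6 ≈ 15.7.
n = log₂(15.7) ≈ 3.9727 half-lives, so t½ = 103.3/3.9727 ≈ 26.003 minutes.
From t = 151 to t = 201: 48.6 × (1/2)^((201−151)/26.003) ≈ 12.817 μg.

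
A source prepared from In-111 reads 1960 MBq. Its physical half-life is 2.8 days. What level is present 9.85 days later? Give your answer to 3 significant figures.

171 MBq

Number of half-lives: n = 9.85/2.8 ≈ 3.5179.
Remaining = 1960 × (1/2)^3.5179 = 1960 × 0.087301 ≈ 171.11 MBq.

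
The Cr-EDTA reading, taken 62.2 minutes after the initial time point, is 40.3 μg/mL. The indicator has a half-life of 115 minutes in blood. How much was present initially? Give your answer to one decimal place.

58.6 μg/mL

Number of half-lives elapsed: n = 62.2/115 ≈ 0.54087.
A₀ = A × 2^n = 40.3 × 2^0.54087 = 40.3 × 1.4548 ≈ 58.63 μg/mL.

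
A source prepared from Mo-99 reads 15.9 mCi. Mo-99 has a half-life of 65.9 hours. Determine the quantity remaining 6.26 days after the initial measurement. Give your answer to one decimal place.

Convert the elapsed time: 6.26 days = 150.24 hours.
Number of half-lives: n = 150.24/65.9 ≈ 2.2798.
Remaining = 15.9 × (1/2)^2.2798 = 15.9 × 0.20592 ≈ 3.2742 mCi.

3.3 mCi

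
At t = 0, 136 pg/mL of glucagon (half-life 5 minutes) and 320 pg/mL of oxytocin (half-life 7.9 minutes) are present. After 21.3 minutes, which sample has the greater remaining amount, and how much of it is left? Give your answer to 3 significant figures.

oxytocin, 49.4 pg/mL

glucagon: 136 × (1/2)^4.26 ≈ 7.0982 pg/mL.
oxytocin: 320 × (1/2)^2.6962 ≈ 49.376 pg/mL.
Oxytocin has more remaining, at ≈ 49.376 pg/mL.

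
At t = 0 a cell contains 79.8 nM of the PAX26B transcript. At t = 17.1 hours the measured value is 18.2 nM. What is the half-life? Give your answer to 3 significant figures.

A/A₀ = 18.2/79.8 ≈ 0.22807.
n = log₂(4.3846) ≈ 2.1325 half-lives elapsed in 17.1 hours.
t½ = 17.1/2.1325 ≈ 8.0189 hours.

8.02 hours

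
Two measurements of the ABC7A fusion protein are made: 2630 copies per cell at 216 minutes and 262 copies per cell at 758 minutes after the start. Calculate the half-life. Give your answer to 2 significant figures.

Over Δt = 758 − 216 = 542 minutes, the level fell by a factor of 2630/262 ≈ 10.038.
n = log₂(10.038) ≈ 3.3274 half-lives, so t½ = 542/3.3274 ≈ 162.89 minutes.

160 minutes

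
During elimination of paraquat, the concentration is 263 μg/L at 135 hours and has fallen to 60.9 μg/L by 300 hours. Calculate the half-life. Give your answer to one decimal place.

78.2 hours

Over Δt = 300 − 135 = 165 hours, the level fell by a factor of 263/60.9 ≈ 4.3186.
n = log₂(4.3186) ≈ 2.1105 half-lives, so t½ = 165/2.1105 ≈ 78.179 hours.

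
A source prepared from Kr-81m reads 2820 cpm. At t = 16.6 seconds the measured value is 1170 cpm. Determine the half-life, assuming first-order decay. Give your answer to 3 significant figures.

13.1 seconds

A/A₀ = 1170/2820 ≈ 0.41489.
n = log₂(2.4103) ≈ 1.2692 half-lives elapsed in 16.6 seconds.
t½ = 16.6/1.2692 ≈ 13.079 seconds.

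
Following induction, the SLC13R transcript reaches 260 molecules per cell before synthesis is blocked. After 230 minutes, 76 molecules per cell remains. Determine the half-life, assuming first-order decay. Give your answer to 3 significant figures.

130 minutes

A/A₀ = 76/260 ≈ 0.29231.
n = log₂(3.4211) ≈ 1.7744 half-lives elapsed in 230 minutes.
t½ = 230/1.7744 ≈ 129.62 minutes.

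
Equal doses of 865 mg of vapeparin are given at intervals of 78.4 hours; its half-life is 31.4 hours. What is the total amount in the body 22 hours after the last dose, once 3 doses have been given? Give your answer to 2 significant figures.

640 mg

The 3 doses were given 178.8, 100.4, 22 hours ago.
Total = 865·(1/2)^(178.8/31.4) + 865·(1/2)^(100.4/31.4) + 865·(1/2)^(22/31.4)
      = 16.706 + 94.295 + 532.23 ≈ 643.24 mg.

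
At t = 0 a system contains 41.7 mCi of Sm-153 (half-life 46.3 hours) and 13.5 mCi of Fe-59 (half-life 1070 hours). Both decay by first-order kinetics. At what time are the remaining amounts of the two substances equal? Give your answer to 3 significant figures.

Set 41.7·(1/2)^(t/46.3) = 13.5·(1/2)^(t/1070).
Taking log₂: log₂(41.7/13.5) = t·(1/46.3 − 1/1070).
log₂(3.0889) = 1.6271; 1/46.3 − 1/1070 = 0.020664.
t = 1.6271 / 0.020664 ≈ 78.741 hours.

78.7 hours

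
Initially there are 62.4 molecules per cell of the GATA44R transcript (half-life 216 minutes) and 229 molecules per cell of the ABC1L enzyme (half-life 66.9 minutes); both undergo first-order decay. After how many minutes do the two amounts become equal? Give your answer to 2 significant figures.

180 minutes

Set 62.4·(1/2)^(t/216) = 229·(1/2)^(t/66.9).
Taking log₂: log₂(62.4/229) = t·(1/216 − 1/66.9).
log₂(0.27249) = -1.8757; 1/216 − 1/66.9 = -0.010318.
t = -1.8757 / -0.010318 ≈ 181.79 minutes.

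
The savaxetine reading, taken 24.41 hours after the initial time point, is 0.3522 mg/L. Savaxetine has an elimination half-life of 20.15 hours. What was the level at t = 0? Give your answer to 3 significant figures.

Number of half-lives elapsed: n = 24.41/20.15 ≈ 1.2114.
A₀ = A × 2^n = 0.3522 × 2^1.2114 = 0.3522 × 2.3156 ≈ 0.81557 mg/L.

0.816 mg/L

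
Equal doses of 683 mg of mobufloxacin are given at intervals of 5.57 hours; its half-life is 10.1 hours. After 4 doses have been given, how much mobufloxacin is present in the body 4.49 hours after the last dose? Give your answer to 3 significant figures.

1240 mg

The 4 doses were given 21.2, 15.63, 10.06, 4.49 hours ago.
Total = 683·(1/2)^(21.2/10.1) + 683·(1/2)^(15.63/10.1) + 683·(1/2)^(10.06/10.1) + 683·(1/2)^(4.49/10.1)
      = 159.42 + 233.65 + 342.44 + 501.88 ≈ 1237.4 mg.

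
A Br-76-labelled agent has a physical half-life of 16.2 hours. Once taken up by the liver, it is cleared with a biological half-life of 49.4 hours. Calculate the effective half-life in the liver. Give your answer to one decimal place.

1/t_eff = 1/t_phys + 1/t_biol = 1/16.2 + 1/49.4 = 0.081971 per hour.
t_eff = 16.2 × 49.4 / (16.2 + 49.4) ≈ 12.199 hours.

12.2 hours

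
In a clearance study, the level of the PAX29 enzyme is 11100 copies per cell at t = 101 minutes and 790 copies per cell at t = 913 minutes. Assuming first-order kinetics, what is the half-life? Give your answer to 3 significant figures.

Over Δt = 913 − 101 = 812 minutes, the level fell by a factor of 11100/790 ≈ 14.051.
n = log₂(14.051) ≈ 3.8126 half-lives, so t½ = 812/3.8126 ≈ 212.98 minutes.

213 minutes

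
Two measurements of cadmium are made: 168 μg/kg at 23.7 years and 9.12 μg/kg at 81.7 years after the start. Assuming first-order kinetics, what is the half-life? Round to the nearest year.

Over Δt = 81.7 − 23.7 = 58 years, the level fell by a factor of 168/9.12 ≈ 18.421.
n = log₂(18.421) ≈ 4.2033 half-lives, so t½ = 58/4.2033 ≈ 13.799 years.

14 years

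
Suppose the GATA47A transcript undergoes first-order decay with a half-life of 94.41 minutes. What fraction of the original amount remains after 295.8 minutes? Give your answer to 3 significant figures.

0.114

n = 295.8/94.41 ≈ 3.1331 half-lives.
Fraction remaining = (1/2)^3.1331 ≈ 0.11398.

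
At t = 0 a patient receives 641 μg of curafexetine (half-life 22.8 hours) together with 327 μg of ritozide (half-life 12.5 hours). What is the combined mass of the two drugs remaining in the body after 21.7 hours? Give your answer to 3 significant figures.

430 μg

curafexetine: 641 × (1/2)^(21.7/22.8) = 641 × (1/2)^0.95175 ≈ 331.4 μg.
ritozide: 327 × (1/2)^(21.7/12.5) = 327 × (1/2)^1.736 ≈ 98.166 μg.
Total = 331.4 + 98.166 ≈ 429.56 μg.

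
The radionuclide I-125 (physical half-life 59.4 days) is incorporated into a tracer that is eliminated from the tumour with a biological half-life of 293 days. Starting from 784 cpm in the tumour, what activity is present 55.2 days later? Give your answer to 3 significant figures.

361 cpm

1/t_eff = 1/t_phys + 1/t_biol = 1/59.4 + 1/293 = 0.020248 per day.
t_eff = 59.4 × 293 / (59.4 + 293) ≈ 49.388 days.
Remaining = 784 × (1/2)^(55.2/49.388) = 784 × (1/2)^1.1177 ≈ 361.29 cpm.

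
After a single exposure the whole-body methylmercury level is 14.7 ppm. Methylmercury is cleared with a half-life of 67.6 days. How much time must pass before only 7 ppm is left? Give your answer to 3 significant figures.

Fraction remaining = 7/14.7 ≈ 0.47619.
n = log₂(14.7/7) = ln(2.1)/ln 2 ≈ 1.0704 half-lives.
t = n × t½ = 1.0704 × 67.6 ≈ 72.358 days.

72.4 days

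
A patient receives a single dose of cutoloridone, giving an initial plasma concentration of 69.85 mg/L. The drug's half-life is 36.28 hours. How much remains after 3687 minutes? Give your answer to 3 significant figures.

Convert the elapsed time: 3687 minutes = 61.45 hours.
Number of half-lives: n = 61.45/36.28 ≈ 1.6938.
Remaining = 69.85 × (1/2)^1.6938 = 69.85 × 0.30912 ≈ 21.592 mg/L.

21.6 mg/L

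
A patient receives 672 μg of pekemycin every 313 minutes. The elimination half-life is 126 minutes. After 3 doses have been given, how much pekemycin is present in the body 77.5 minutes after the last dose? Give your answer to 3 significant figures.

The 3 doses were given 703.5, 390.5, 77.5 minutes ago.
Total = 672·(1/2)^(703.5/126) + 672·(1/2)^(390.5/126) + 672·(1/2)^(77.5/126)
      = 14.016 + 78.418 + 438.74 ≈ 531.18 μg.

531 μg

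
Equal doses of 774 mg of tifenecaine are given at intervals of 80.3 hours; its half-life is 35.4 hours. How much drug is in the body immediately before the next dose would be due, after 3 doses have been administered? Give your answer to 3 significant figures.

201 mg

The 3 doses were given 240.9, 160.6, 80.3 hours ago.
Total = 774·(1/2)^(240.9/35.4) + 774·(1/2)^(160.6/35.4) + 774·(1/2)^(80.3/35.4)
      = 6.9216 + 33.347 + 160.66 ≈ 200.92 mg.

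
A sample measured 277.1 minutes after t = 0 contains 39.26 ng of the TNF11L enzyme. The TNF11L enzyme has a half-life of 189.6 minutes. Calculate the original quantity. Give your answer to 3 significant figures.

108 ng

Number of half-lives elapsed: n = 277.1/189.6 ≈ 1.4615.
A₀ = A × 2^n = 39.26 × 2^1.4615 = 39.26 × 2.7539 ≈ 108.12 ng.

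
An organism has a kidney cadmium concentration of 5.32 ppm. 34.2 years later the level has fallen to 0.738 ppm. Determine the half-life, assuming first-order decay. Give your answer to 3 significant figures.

12.0 years

A/A₀ = 0.738/5.32 ≈ 0.13872.
n = log₂(7.2087) ≈ 2.8497 half-lives elapsed in 34.2 years.
t½ = 34.2/2.8497 ≈ 12.001 years.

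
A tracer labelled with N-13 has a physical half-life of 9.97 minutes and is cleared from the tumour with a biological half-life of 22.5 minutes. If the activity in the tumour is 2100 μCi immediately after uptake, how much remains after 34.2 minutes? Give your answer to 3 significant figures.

67.9 μCi

1/t_eff = 1/t_phys + 1/t_biol = 1/9.97 + 1/22.5 = 0.14475 per minute.
t_eff = 9.97 × 22.5 / (9.97 + 22.5) ≈ 6.9087 minutes.
Remaining = 2100 × (1/2)^(34.2/6.9087) = 2100 × (1/2)^4.9503 ≈ 67.926 μCi.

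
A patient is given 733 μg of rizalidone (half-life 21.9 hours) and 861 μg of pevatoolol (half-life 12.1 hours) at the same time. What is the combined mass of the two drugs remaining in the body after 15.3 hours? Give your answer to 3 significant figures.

rizalidone: 733 × (1/2)^(15.3/21.9) = 733 × (1/2)^0.69863 ≈ 451.64 μg.
pevatoolol: 861 × (1/2)^(15.3/12.1) = 861 × (1/2)^1.2645 ≈ 358.39 μg.
Total = 451.64 + 358.39 ≈ 810.04 μg.

810 μg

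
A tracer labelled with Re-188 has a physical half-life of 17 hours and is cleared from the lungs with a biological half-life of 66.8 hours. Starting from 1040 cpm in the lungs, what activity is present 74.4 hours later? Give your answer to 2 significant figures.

23 cpm

1/t_eff = 1/t_phys + 1/t_biol = 1/17 + 1/66.8 = 0.073794 per hour.
t_eff = 17 × 66.8 / (17 + 66.8) ≈ 13.551 hours.
Remaining = 1040 × (1/2)^(74.4/13.551) = 1040 × (1/2)^5.4902 ≈ 23.137 cpm.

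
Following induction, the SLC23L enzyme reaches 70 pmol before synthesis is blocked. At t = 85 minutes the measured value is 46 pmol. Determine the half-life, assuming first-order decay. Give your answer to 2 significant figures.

140 minutes

A/A₀ = 46/70 ≈ 0.65714.
n = log₂(1.5217) ≈ 0.60572 half-lives elapsed in 85 minutes.
t½ = 85/0.60572 ≈ 140.33 minutes.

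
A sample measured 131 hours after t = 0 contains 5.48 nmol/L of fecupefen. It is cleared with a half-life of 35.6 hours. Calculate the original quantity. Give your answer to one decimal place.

70.2 nmol/L

Number of half-lives elapsed: n = 131/35.6 ≈ 3.6798.
A₀ = A × 2^n = 5.48 × 2^3.6798 = 5.48 × 12.815 ≈ 70.227 nmol/L.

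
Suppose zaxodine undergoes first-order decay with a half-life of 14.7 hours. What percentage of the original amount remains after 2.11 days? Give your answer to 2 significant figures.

9.2%

2.11 days = 50.64 hours.
n = 50.64/14.7 ≈ 3.4449 half-lives.
Fraction remaining = (1/2)^3.4449 ≈ 0.09183, i.e. 9.183%.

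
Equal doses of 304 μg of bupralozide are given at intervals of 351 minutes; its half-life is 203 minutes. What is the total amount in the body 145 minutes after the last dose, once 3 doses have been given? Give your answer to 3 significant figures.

The 3 doses were given 847, 496, 145 minutes ago.
Total = 304·(1/2)^(847/203) + 304·(1/2)^(496/203) + 304·(1/2)^(145/203)
      = 16.86 + 55.892 + 185.29 ≈ 258.04 μg.

258 μg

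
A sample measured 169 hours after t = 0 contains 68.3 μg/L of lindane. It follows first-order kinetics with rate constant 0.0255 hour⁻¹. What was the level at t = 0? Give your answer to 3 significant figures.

t½ = ln 2 / k = 0.69315 / 0.0255 ≈ 27.182 hours.
Number of half-lives elapsed: n = 169/27.182 ≈ 6.2173.
A₀ = A × 2^n = 68.3 × 2^6.2173 = 68.3 × 74.403 ≈ 5081.7 μg/L.

5080 μg/L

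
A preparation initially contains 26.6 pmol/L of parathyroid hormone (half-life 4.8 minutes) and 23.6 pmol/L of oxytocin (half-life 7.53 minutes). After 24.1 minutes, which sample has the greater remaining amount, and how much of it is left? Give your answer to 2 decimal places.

oxytocin, 2.57 pmol/L

parathyroid hormone: 26.6 × (1/2)^5.0208 ≈ 0.81933 pmol/L.
oxytocin: 23.6 × (1/2)^3.2005 ≈ 2.5672 pmol/L.
Oxytocin has more remaining, at ≈ 2.5672 pmol/L.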